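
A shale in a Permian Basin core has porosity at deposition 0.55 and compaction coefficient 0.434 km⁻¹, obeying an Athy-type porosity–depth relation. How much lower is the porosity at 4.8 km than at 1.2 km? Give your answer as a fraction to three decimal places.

phi(1.2) = 0.55·e^(−0.434×1.2) = 0.3267
phi(4.8) = 0.55·e^(−0.434×4.8) = 0.0685
Δphi = 0.3267 − 0.0685 = 0.2582

0.258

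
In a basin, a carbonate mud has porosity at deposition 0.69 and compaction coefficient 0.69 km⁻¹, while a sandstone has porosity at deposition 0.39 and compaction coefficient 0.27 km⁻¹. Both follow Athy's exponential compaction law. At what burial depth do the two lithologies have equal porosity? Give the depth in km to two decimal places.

Set phi₀ₐ e^(−βₐZ) = phi₀ᵦ e^(−βᵦZ) ⇒ ln(phi₀ₐ/phi₀ᵦ) = (βₐ − βᵦ)·Z
Z = ln(0.69/0.39) / (0.69 − 0.27) = 0.5705 / 0.42 = 1.358 km

1.36 km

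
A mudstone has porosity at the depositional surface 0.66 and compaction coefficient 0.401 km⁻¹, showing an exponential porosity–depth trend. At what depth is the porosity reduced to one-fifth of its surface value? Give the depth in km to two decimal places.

4.01 km

n/n₀ = 1/5 ⇒ exp(−c·Z) = 1/5 ⇒ Z = ln(5) / c
Z = 1.6094 / 0.401 = 4.014 km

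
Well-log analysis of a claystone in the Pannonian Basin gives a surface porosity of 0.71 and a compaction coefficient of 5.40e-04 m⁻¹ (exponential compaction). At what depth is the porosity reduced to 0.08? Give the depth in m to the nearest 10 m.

4040 m

Working in km (1 km = 1000 m; k in km⁻¹ = k in m⁻¹ × 1000):
Invert Athy's law: Z = ln(n₀/n) / k
Z = ln(0.71/0.08) / 0.54 = ln(8.875) / 0.54 = 2.1832 / 0.54 = 4.043 km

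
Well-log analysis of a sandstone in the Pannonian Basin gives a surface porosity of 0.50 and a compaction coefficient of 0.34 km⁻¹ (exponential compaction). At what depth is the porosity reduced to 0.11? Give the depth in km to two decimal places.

Invert Athy's law: z = ln(phi₀/phi) / c
z = ln(0.5/0.11) / 0.34 = ln(4.545) / 0.34 = 1.5141 / 0.34 = 4.453 km

4.45 km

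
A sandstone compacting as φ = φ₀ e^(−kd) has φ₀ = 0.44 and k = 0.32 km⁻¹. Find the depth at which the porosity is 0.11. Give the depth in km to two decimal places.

4.33 km

Invert Athy's law: d = ln(φ₀/φ) / k
d = ln(0.44/0.11) / 0.32 = ln(4) / 0.32 = 1.3863 / 0.32 = 4.332 km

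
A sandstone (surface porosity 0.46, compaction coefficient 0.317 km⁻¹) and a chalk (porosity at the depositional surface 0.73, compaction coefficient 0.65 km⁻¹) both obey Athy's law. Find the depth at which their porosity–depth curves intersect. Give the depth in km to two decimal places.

Set phi₀ₐ e^(−cₐZ) = phi₀ᵦ e^(−cᵦZ) ⇒ ln(phi₀ₐ/phi₀ᵦ) = (cₐ − cᵦ)·Z
Z = ln(0.46/0.73) / (0.317 − 0.65) = -0.4618 / -0.333 = 1.387 km

1.39 km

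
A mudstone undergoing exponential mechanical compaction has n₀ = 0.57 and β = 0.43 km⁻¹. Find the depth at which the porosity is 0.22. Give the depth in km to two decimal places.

2.21 km

Invert Athy's law: Z = ln(n₀/n) / β
Z = ln(0.57/0.22) / 0.43 = ln(2.591) / 0.43 = 0.9520 / 0.43 = 2.214 km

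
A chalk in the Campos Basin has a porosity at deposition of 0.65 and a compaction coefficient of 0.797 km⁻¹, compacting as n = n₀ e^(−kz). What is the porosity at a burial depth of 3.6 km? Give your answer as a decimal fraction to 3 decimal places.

0.037

n = n₀·exp(−k·z) = 0.65 × exp(−0.797 × 3.6) = 0.65 × exp(−2.869)
  = 0.65 × 0.0567 = 0.0369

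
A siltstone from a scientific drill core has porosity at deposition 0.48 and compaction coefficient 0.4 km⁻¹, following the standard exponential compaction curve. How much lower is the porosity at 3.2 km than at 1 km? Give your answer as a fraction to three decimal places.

0.188

n(1) = 0.48·e^(−0.4×1) = 0.3218
n(3.2) = 0.48·e^(−0.4×3.2) = 0.1335
Δn = 0.3218 − 0.1335 = 0.1883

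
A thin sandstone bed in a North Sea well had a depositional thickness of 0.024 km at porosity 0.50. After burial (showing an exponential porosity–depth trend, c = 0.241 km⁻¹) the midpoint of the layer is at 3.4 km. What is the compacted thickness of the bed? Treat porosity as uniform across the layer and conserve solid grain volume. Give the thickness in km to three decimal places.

0.015 km

Porosity at 3.4 km: n = 0.5·exp(−0.241×3.4) = 0.2203
Solid-volume conservation: h(1−n) = h₀(1−n₀) ⇒ h = h₀·(1−n₀)/(1−n)
h = 0.024 × (1 − 0.5)/(1 − 0.2203) = 0.024 × 0.6413 = 0.0154 km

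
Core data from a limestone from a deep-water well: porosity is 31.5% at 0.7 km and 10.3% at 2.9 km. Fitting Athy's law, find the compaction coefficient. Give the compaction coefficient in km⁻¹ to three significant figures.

Athy: phi(Z) = phi₀ e^(−βZ) ⇒ phi₁/phi₂ = e^{β(Z₂−Z₁)} ⇒ β = ln(phi₁/phi₂)/(Z₂−Z₁)
β = ln(0.315/0.103) / (2.9 − 0.7) = ln(3.058) / 2.2 = 1.1178 / 2.2 = 0.5081 km⁻¹

0.508 km⁻¹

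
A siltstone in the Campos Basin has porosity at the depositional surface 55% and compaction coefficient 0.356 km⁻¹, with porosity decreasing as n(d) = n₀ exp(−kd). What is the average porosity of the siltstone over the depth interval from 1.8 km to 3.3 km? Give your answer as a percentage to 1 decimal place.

⟨n⟩ = (1/(d₂−d₁)) ∫ n₀ e^(−kd) dd = n₀·(e^(−k·d₁) − e^(−k·d₂)) / (k·(d₂−d₁))
e^(−0.356×1.8) = 0.5269; e^(−0.356×3.3) = 0.3089
⟨n⟩ = 0.55 × (0.5269 − 0.3089) / (0.356 × 1.5) = 0.55 × 0.4082 = 0.2245

22.5%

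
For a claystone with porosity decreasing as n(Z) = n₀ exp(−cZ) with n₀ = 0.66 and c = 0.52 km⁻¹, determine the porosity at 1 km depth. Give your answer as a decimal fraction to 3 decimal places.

0.392

n = n₀·exp(−c·Z) = 0.66 × exp(−0.52 × 1) = 0.66 × exp(−0.52)
  = 0.66 × 0.5945 = 0.3924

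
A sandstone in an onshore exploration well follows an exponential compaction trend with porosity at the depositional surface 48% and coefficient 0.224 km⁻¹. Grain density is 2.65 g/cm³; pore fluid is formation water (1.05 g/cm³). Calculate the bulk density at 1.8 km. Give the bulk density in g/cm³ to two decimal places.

2.14 g/cm³

Porosity at depth: φ = 0.48·exp(−0.224×1.8) = 0.48×0.6682 = 0.3207
Bulk density: ρ_b = (1−φ)ρ_g + φ·ρ_f = 0.6793×2.65 + 0.3207×1.05
       = 1.800 + 0.337 = 2.137 g/cm³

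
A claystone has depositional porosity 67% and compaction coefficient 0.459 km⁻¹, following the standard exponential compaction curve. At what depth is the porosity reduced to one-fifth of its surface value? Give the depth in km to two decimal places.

phi/phi₀ = 1/5 ⇒ exp(−c·d) = 1/5 ⇒ d = ln(5) / c
d = 1.6094 / 0.459 = 3.506 km

3.51 km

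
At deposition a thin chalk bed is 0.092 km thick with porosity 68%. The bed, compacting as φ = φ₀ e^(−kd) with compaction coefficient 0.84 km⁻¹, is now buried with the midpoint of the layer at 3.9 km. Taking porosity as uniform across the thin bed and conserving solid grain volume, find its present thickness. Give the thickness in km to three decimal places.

Porosity at 3.9 km: φ = 0.68·exp(−0.84×3.9) = 0.0257
Solid-volume conservation: h(1−φ) = h₀(1−φ₀) ⇒ h = h₀·(1−φ₀)/(1−φ)
h = 0.092 × (1 − 0.68)/(1 − 0.0257) = 0.092 × 0.3284 = 0.0302 km

0.030 km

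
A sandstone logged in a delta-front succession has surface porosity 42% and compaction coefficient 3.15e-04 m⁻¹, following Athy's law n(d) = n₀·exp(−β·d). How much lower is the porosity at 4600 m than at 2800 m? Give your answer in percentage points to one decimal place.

7.5 percentage points

Working in km (1 km = 1000 m; β in km⁻¹ = β in m⁻¹ × 1000):
n(2.8) = 0.42·e^(−0.315×2.8) = 0.1739
n(4.6) = 0.42·e^(−0.315×4.6) = 0.0986
Δn = 0.1739 − 0.0986 = 0.0752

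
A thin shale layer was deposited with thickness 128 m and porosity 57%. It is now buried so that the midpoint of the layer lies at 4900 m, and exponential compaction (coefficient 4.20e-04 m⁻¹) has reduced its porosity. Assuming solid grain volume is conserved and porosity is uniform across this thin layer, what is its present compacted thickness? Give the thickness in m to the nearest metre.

Working in km (1 km = 1000 m; k in km⁻¹ = k in m⁻¹ × 1000):
Porosity at 4.9 km: n = 0.57·exp(−0.42×4.9) = 0.0728
Solid-volume conservation: h(1−n) = h₀(1−n₀) ⇒ h = h₀·(1−n₀)/(1−n)
h = 0.128 × (1 − 0.57)/(1 − 0.0728) = 0.128 × 0.4638 = 0.0594 km

59 m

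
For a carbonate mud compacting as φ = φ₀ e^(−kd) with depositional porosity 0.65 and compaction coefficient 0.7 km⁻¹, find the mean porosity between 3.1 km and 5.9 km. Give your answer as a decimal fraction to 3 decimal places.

0.033

⟨φ⟩ = (1/(d₂−d₁)) ∫ φ₀ e^(−kd) dd = φ₀·(e^(−k·d₁) − e^(−k·d₂)) / (k·(d₂−d₁))
e^(−0.7×3.1) = 0.1142; e^(−0.7×5.9) = 0.0161
⟨φ⟩ = 0.65 × (0.1142 − 0.0161) / (0.7 × 2.8) = 0.65 × 0.0500 = 0.0325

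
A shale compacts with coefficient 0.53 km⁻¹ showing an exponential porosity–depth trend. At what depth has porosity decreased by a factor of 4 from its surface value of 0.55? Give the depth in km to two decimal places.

φ/φ₀ = 1/4 ⇒ exp(−k·d) = 1/4 ⇒ d = ln(4) / k
d = 1.3863 / 0.53 = 2.616 km

2.62 km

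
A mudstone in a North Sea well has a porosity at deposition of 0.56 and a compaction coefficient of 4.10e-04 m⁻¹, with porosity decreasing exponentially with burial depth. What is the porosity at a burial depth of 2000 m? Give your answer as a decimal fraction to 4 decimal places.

Working in km (1 km = 1000 m; β in km⁻¹ = β in m⁻¹ × 1000):
φ = φ₀·exp(−β·z) = 0.56 × exp(−0.41 × 2) = 0.56 × exp(−0.82)
  = 0.56 × 0.4404 = 0.2466

0.2466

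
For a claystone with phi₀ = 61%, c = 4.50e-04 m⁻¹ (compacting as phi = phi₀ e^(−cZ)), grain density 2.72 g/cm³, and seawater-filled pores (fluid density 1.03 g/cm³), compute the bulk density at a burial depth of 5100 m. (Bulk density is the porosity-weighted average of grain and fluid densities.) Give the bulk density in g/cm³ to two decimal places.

2.62 g/cm³

Working in km (1 km = 1000 m; c in km⁻¹ = c in m⁻¹ × 1000):
Porosity at depth: phi = 0.61·exp(−0.45×5.1) = 0.61×0.1008 = 0.0615
Bulk density: ρ_b = (1−phi)ρ_g + phi·ρ_f = 0.9385×2.72 + 0.0615×1.03
       = 2.553 + 0.063 = 2.616 g/cm³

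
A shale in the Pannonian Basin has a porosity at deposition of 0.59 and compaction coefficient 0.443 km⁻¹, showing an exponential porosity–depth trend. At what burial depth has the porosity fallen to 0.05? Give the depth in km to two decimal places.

Invert Athy's law: z = ln(n₀/n) / β
z = ln(0.59/0.05) / 0.443 = ln(11.8) / 0.443 = 2.4681 / 0.443 = 5.571 km

5.57 km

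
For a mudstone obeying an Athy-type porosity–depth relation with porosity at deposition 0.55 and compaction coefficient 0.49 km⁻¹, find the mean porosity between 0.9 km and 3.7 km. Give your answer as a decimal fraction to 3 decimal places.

0.193

⟨n⟩ = (1/(Z₂−Z₁)) ∫ n₀ e^(−kZ) dZ = n₀·(e^(−k·Z₁) − e^(−k·Z₂)) / (k·(Z₂−Z₁))
e^(−0.49×0.9) = 0.6434; e^(−0.49×3.7) = 0.1632
⟨n⟩ = 0.55 × (0.6434 − 0.1632) / (0.49 × 2.8) = 0.55 × 0.3500 = 0.1925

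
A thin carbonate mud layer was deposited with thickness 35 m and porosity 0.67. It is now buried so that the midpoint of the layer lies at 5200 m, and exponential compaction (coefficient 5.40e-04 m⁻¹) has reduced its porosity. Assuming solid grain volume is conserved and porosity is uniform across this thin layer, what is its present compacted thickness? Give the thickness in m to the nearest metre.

12 m

Working in km (1 km = 1000 m; β in km⁻¹ = β in m⁻¹ × 1000):
Porosity at 5.2 km: φ = 0.67·exp(−0.54×5.2) = 0.0404
Solid-volume conservation: h(1−φ) = h₀(1−φ₀) ⇒ h = h₀·(1−φ₀)/(1−φ)
h = 0.035 × (1 − 0.67)/(1 − 0.0404) = 0.035 × 0.3439 = 0.0120 km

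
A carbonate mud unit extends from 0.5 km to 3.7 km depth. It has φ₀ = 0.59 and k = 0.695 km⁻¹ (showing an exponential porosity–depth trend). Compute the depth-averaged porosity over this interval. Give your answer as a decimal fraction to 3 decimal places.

⟨φ⟩ = (1/(d₂−d₁)) ∫ φ₀ e^(−kd) dd = φ₀·(e^(−k·d₁) − e^(−k·d₂)) / (k·(d₂−d₁))
e^(−0.695×0.5) = 0.7065; e^(−0.695×3.7) = 0.0764
⟨φ⟩ = 0.59 × (0.7065 − 0.0764) / (0.695 × 3.2) = 0.59 × 0.2833 = 0.1671

0.167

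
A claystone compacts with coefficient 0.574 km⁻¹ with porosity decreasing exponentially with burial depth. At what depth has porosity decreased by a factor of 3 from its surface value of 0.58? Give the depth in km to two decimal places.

φ/φ₀ = 1/3 ⇒ exp(−β·d) = 1/3 ⇒ d = ln(3) / β
d = 1.0986 / 0.574 = 1.914 km

1.91 km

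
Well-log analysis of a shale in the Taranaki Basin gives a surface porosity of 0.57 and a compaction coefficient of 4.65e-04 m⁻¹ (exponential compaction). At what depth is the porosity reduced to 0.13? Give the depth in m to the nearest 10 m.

Working in km (1 km = 1000 m; β in km⁻¹ = β in m⁻¹ × 1000):
Invert Athy's law: d = ln(phi₀/phi) / β
d = ln(0.57/0.13) / 0.465 = ln(4.385) / 0.465 = 1.4781 / 0.465 = 3.179 km

3180 m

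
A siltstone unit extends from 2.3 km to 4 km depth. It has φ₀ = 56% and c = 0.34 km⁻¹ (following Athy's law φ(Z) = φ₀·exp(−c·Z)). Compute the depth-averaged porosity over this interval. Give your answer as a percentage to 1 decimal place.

19.5%

⟨φ⟩ = (1/(Z₂−Z₁)) ∫ φ₀ e^(−cZ) dZ = φ₀·(e^(−c·Z₁) − e^(−c·Z₂)) / (c·(Z₂−Z₁))
e^(−0.34×2.3) = 0.4575; e^(−0.34×4) = 0.2567
⟨φ⟩ = 0.56 × (0.4575 − 0.2567) / (0.34 × 1.7) = 0.56 × 0.3475 = 0.1946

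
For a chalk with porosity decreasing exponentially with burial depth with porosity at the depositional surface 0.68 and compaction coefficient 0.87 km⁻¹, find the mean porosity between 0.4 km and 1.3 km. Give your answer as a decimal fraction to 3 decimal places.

0.333

⟨n⟩ = (1/(Z₂−Z₁)) ∫ n₀ e^(−βZ) dZ = n₀·(e^(−β·Z₁) − e^(−β·Z₂)) / (β·(Z₂−Z₁))
e^(−0.87×0.4) = 0.7061; e^(−0.87×1.3) = 0.3227
⟨n⟩ = 0.68 × (0.7061 − 0.3227) / (0.87 × 0.9) = 0.68 × 0.4896 = 0.3330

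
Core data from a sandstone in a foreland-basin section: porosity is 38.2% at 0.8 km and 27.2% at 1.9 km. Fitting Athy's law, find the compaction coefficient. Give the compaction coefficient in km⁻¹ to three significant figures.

Athy: n(d) = n₀ e^(−kd) ⇒ n₁/n₂ = e^{k(d₂−d₁)} ⇒ k = ln(n₁/n₂)/(d₂−d₁)
k = ln(0.382/0.272) / (1.9 − 0.8) = ln(1.404) / 1.1 = 0.3396 / 1.1 = 0.3087 km⁻¹

0.309 km⁻¹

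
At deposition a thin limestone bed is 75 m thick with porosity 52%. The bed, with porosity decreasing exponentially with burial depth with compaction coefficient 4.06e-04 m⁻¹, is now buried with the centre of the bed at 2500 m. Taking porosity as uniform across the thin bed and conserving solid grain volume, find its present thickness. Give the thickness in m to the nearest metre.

44 m

Working in km (1 km = 1000 m; c in km⁻¹ = c in m⁻¹ × 1000):
Porosity at 2.5 km: n = 0.52·exp(−0.406×2.5) = 0.1884
Solid-volume conservation: h(1−n) = h₀(1−n₀) ⇒ h = h₀·(1−n₀)/(1−n)
h = 0.075 × (1 − 0.52)/(1 − 0.1884) = 0.075 × 0.5915 = 0.0444 km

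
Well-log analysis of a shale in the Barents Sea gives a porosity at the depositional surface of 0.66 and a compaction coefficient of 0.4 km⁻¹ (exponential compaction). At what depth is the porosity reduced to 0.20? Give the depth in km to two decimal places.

2.98 km

Invert Athy's law: d = ln(phi₀/phi) / c
d = ln(0.66/0.2) / 0.4 = ln(3.3) / 0.4 = 1.1939 / 0.4 = 2.985 km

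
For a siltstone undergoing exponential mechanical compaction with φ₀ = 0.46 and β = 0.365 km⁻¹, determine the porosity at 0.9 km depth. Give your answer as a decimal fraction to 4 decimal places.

0.3312

φ = φ₀·exp(−β·Z) = 0.46 × exp(−0.365 × 0.9) = 0.46 × exp(−0.3285)
  = 0.46 × 0.7200 = 0.3312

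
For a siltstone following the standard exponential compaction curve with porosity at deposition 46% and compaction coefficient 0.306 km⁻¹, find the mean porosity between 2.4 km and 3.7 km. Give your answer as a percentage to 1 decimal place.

18.2%

⟨phi⟩ = (1/(Z₂−Z₁)) ∫ phi₀ e^(−βZ) dZ = phi₀·(e^(−β·Z₁) − e^(−β·Z₂)) / (β·(Z₂−Z₁))
e^(−0.306×2.4) = 0.4798; e^(−0.306×3.7) = 0.3223
⟨phi⟩ = 0.46 × (0.4798 − 0.3223) / (0.306 × 1.3) = 0.46 × 0.3959 = 0.1821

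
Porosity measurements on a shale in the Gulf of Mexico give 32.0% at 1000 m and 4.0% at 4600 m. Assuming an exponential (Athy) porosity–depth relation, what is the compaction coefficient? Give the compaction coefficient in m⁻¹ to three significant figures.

Working in km (1 km = 1000 m; β in km⁻¹ = β in m⁻¹ × 1000):
Athy: phi(z) = phi₀ e^(−βz) ⇒ phi₁/phi₂ = e^{β(z₂−z₁)} ⇒ β = ln(phi₁/phi₂)/(z₂−z₁)
β = ln(0.32/0.04) / (4.6 − 1) = ln(8) / 3.6 = 2.0794 / 3.6 = 0.5776 km⁻¹

0.000578 m⁻¹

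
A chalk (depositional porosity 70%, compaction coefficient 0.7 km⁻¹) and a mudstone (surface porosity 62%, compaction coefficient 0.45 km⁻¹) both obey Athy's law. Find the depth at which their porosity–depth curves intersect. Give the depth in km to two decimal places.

0.49 km

Set φ₀ₐ e^(−βₐz) = φ₀ᵦ e^(−βᵦz) ⇒ ln(φ₀ₐ/φ₀ᵦ) = (βₐ − βᵦ)·z
z = ln(0.7/0.62) / (0.7 − 0.45) = 0.1214 / 0.25 = 0.485 km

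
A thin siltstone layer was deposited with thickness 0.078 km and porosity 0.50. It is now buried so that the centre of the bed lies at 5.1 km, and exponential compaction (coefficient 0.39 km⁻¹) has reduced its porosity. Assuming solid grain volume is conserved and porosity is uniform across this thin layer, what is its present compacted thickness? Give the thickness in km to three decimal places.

Porosity at 5.1 km: φ = 0.5·exp(−0.39×5.1) = 0.0684
Solid-volume conservation: h(1−φ) = h₀(1−φ₀) ⇒ h = h₀·(1−φ₀)/(1−φ)
h = 0.078 × (1 − 0.5)/(1 − 0.0684) = 0.078 × 0.5367 = 0.0419 km

0.042 km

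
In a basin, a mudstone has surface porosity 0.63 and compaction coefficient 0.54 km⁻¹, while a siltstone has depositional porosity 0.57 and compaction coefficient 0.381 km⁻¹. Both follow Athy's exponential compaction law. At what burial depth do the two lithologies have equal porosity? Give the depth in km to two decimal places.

Set phi₀ₐ e^(−kₐz) = phi₀ᵦ e^(−kᵦz) ⇒ ln(phi₀ₐ/phi₀ᵦ) = (kₐ − kᵦ)·z
z = ln(0.63/0.57) / (0.54 − 0.381) = 0.1001 / 0.159 = 0.629 km

0.63 km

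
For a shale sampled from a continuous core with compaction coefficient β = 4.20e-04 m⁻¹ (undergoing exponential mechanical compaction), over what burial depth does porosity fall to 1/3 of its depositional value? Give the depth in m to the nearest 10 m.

2620 m

Working in km (1 km = 1000 m; β in km⁻¹ = β in m⁻¹ × 1000):
phi/phi₀ = 1/3 ⇒ exp(−β·d) = 1/3 ⇒ d = ln(3) / β
d = 1.0986 / 0.42 = 2.616 km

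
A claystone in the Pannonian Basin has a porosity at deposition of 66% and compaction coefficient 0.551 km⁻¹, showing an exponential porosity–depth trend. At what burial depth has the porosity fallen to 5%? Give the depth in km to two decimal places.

4.68 km

Invert Athy's law: d = ln(phi₀/phi) / β
d = ln(0.66/0.05) / 0.551 = ln(13.2) / 0.551 = 2.5802 / 0.551 = 4.683 km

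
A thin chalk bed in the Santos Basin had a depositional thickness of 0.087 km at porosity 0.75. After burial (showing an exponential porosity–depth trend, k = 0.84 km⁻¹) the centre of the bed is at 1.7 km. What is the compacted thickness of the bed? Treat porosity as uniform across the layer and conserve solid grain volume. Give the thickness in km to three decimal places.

0.027 km

Porosity at 1.7 km: phi = 0.75·exp(−0.84×1.7) = 0.1798
Solid-volume conservation: h(1−phi) = h₀(1−phi₀) ⇒ h = h₀·(1−phi₀)/(1−phi)
h = 0.087 × (1 − 0.75)/(1 − 0.1798) = 0.087 × 0.3048 = 0.0265 km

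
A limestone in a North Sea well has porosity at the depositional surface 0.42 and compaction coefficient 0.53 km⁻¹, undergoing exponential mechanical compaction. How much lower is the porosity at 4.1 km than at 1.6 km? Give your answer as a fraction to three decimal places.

φ(1.6) = 0.42·e^(−0.53×1.6) = 0.1799
φ(4.1) = 0.42·e^(−0.53×4.1) = 0.0478
Δφ = 0.1799 − 0.0478 = 0.1321

0.132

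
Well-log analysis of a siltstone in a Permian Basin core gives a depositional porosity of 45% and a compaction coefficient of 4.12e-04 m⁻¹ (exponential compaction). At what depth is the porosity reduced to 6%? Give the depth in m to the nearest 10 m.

Working in km (1 km = 1000 m; c in km⁻¹ = c in m⁻¹ × 1000):
Invert Athy's law: Z = ln(φ₀/φ) / c
Z = ln(0.45/0.06) / 0.412 = ln(7.5) / 0.412 = 2.0149 / 0.412 = 4.891 km

4890 m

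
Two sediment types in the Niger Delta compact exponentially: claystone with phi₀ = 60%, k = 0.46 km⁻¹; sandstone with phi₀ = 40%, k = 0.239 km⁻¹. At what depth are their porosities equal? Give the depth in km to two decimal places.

Set phi₀ₐ e^(−kₐz) = phi₀ᵦ e^(−kᵦz) ⇒ ln(phi₀ₐ/phi₀ᵦ) = (kₐ − kᵦ)·z
z = ln(0.6/0.4) / (0.46 − 0.239) = 0.4055 / 0.221 = 1.835 km

1.83 km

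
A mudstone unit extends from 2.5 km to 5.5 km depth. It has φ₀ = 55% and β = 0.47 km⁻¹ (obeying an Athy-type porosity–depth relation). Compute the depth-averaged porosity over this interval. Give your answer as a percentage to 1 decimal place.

⟨φ⟩ = (1/(z₂−z₁)) ∫ φ₀ e^(−βz) dz = φ₀·(e^(−β·z₁) − e^(−β·z₂)) / (β·(z₂−z₁))
e^(−0.47×2.5) = 0.3088; e^(−0.47×5.5) = 0.0754
⟨φ⟩ = 0.55 × (0.3088 − 0.0754) / (0.47 × 3) = 0.55 × 0.1655 = 0.0911

9.1%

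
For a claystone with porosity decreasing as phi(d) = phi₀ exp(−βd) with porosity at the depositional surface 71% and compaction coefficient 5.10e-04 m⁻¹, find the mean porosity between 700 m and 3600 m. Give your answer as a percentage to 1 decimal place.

Working in km (1 km = 1000 m; β in km⁻¹ = β in m⁻¹ × 1000):
⟨phi⟩ = (1/(d₂−d₁)) ∫ phi₀ e^(−βd) dd = phi₀·(e^(−β·d₁) − e^(−β·d₂)) / (β·(d₂−d₁))
e^(−0.51×0.7) = 0.6998; e^(−0.51×3.6) = 0.1595
⟨phi⟩ = 0.71 × (0.6998 − 0.1595) / (0.51 × 2.9) = 0.71 × 0.3653 = 0.2594

25.9%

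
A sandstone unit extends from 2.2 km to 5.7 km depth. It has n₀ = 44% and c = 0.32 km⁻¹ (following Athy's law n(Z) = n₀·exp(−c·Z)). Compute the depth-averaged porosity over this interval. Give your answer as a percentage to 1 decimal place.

⟨n⟩ = (1/(Z₂−Z₁)) ∫ n₀ e^(−cZ) dZ = n₀·(e^(−c·Z₁) − e^(−c·Z₂)) / (c·(Z₂−Z₁))
e^(−0.32×2.2) = 0.4946; e^(−0.32×5.7) = 0.1614
⟨n⟩ = 0.44 × (0.4946 − 0.1614) / (0.32 × 3.5) = 0.44 × 0.2975 = 0.1309

13.1%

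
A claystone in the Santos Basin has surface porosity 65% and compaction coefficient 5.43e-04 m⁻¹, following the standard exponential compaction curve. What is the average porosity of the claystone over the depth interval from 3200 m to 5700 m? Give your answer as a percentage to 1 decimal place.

6.3%

Working in km (1 km = 1000 m; c in km⁻¹ = c in m⁻¹ × 1000):
⟨phi⟩ = (1/(d₂−d₁)) ∫ phi₀ e^(−cd) dd = phi₀·(e^(−c·d₁) − e^(−c·d₂)) / (c·(d₂−d₁))
e^(−0.543×3.2) = 0.1759; e^(−0.543×5.7) = 0.0453
⟨phi⟩ = 0.65 × (0.1759 − 0.0453) / (0.543 × 2.5) = 0.65 × 0.0963 = 0.0626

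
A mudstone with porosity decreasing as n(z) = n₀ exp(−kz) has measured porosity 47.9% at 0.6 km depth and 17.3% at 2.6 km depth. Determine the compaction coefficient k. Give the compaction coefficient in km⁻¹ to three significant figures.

Athy: n(z) = n₀ e^(−kz) ⇒ n₁/n₂ = e^{k(z₂−z₁)} ⇒ k = ln(n₁/n₂)/(z₂−z₁)
k = ln(0.479/0.173) / (2.6 − 0.6) = ln(2.769) / 2 = 1.0184 / 2 = 0.5092 km⁻¹

0.509 km⁻¹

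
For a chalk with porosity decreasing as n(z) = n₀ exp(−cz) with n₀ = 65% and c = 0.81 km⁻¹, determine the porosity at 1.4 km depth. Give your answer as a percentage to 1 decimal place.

20.9%

n = n₀·exp(−c·z) = 0.65 × exp(−0.81 × 1.4) = 0.65 × exp(−1.134)
  = 0.65 × 0.3217 = 0.2091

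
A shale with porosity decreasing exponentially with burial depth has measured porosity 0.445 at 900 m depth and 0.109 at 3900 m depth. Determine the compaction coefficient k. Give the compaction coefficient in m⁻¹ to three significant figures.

0.000469 m⁻¹

Working in km (1 km = 1000 m; k in km⁻¹ = k in m⁻¹ × 1000):
Athy: n(Z) = n₀ e^(−kZ) ⇒ n₁/n₂ = e^{k(Z₂−Z₁)} ⇒ k = ln(n₁/n₂)/(Z₂−Z₁)
k = ln(0.445/0.109) / (3.9 − 0.9) = ln(4.083) / 3 = 1.4067 / 3 = 0.4689 km⁻¹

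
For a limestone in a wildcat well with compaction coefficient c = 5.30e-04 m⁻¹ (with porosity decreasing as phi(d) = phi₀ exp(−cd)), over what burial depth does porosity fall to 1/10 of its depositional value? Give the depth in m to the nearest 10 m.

Working in km (1 km = 1000 m; c in km⁻¹ = c in m⁻¹ × 1000):
phi/phi₀ = 1/10 ⇒ exp(−c·d) = 1/10 ⇒ d = ln(10) / c
d = 2.3026 / 0.53 = 4.345 km

4340 m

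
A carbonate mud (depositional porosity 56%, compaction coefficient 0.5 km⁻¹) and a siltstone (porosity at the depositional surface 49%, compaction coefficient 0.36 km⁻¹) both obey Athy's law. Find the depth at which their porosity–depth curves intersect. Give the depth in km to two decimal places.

Set n₀ₐ e^(−kₐz) = n₀ᵦ e^(−kᵦz) ⇒ ln(n₀ₐ/n₀ᵦ) = (kₐ − kᵦ)·z
z = ln(0.56/0.49) / (0.5 − 0.36) = 0.1335 / 0.14 = 0.954 km

0.95 km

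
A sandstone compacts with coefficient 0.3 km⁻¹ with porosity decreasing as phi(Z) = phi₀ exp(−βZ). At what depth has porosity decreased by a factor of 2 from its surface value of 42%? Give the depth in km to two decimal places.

2.31 km

phi/phi₀ = 1/2 ⇒ exp(−β·Z) = 1/2 ⇒ Z = ln(2) / β
Z = 0.6931 / 0.3 = 2.310 km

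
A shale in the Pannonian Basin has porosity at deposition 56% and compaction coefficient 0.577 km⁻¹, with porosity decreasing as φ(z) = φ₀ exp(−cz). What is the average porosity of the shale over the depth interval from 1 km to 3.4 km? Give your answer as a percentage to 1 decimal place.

17.0%

⟨φ⟩ = (1/(z₂−z₁)) ∫ φ₀ e^(−cz) dz = φ₀·(e^(−c·z₁) − e^(−c·z₂)) / (c·(z₂−z₁))
e^(−0.577×1) = 0.5616; e^(−0.577×3.4) = 0.1406
⟨φ⟩ = 0.56 × (0.5616 − 0.1406) / (0.577 × 2.4) = 0.56 × 0.3040 = 0.1702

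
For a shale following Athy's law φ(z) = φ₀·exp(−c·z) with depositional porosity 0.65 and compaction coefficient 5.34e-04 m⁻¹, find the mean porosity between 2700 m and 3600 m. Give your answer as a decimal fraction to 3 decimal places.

0.122

Working in km (1 km = 1000 m; c in km⁻¹ = c in m⁻¹ × 1000):
⟨φ⟩ = (1/(z₂−z₁)) ∫ φ₀ e^(−cz) dz = φ₀·(e^(−c·z₁) − e^(−c·z₂)) / (c·(z₂−z₁))
e^(−0.534×2.7) = 0.2365; e^(−0.534×3.6) = 0.1463
⟨φ⟩ = 0.65 × (0.2365 − 0.1463) / (0.534 × 0.9) = 0.65 × 0.1878 = 0.1221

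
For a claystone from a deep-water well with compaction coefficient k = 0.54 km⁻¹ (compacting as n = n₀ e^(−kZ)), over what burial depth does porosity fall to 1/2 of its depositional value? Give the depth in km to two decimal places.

1.28 km

n/n₀ = 1/2 ⇒ exp(−k·Z) = 1/2 ⇒ Z = ln(2) / k
Z = 0.6931 / 0.54 = 1.284 km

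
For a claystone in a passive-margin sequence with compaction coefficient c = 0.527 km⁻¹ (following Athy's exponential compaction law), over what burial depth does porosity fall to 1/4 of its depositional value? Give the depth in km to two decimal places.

n/n₀ = 1/4 ⇒ exp(−c·Z) = 1/4 ⇒ Z = ln(4) / c
Z = 1.3863 / 0.527 = 2.631 km

2.63 km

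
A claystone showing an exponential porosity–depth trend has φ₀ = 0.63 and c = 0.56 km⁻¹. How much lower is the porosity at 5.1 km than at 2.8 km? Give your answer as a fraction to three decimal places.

0.095

φ(2.8) = 0.63·e^(−0.56×2.8) = 0.1313
φ(5.1) = 0.63·e^(−0.56×5.1) = 0.0362
Δφ = 0.1313 − 0.0362 = 0.0951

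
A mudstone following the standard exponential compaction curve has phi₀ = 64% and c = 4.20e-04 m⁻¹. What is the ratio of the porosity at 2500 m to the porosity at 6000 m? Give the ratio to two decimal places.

Working in km (1 km = 1000 m; c in km⁻¹ = c in m⁻¹ × 1000):
phi(d₁)/phi(d₂) = e^(−c·d₁)/e^(−c·d₂) = e^{c(d₂−d₁)}
= exp(0.42 × 3.5) = exp(1.47) = 4.3492

4.35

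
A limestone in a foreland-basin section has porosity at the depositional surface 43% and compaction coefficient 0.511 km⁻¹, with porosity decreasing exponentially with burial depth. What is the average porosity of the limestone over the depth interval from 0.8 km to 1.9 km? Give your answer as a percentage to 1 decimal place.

⟨n⟩ = (1/(Z₂−Z₁)) ∫ n₀ e^(−cZ) dZ = n₀·(e^(−c·Z₁) − e^(−c·Z₂)) / (c·(Z₂−Z₁))
e^(−0.511×0.8) = 0.6644; e^(−0.511×1.9) = 0.3787
⟨n⟩ = 0.43 × (0.6644 − 0.3787) / (0.511 × 1.1) = 0.43 × 0.5083 = 0.2186

21.9%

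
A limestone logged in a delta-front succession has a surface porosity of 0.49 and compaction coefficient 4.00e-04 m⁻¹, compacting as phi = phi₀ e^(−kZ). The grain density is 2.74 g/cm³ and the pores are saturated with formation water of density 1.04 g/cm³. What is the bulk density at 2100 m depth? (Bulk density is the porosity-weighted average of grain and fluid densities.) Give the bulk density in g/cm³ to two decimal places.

Working in km (1 km = 1000 m; k in km⁻¹ = k in m⁻¹ × 1000):
Porosity at depth: phi = 0.49·exp(−0.4×2.1) = 0.49×0.4317 = 0.2115
Bulk density: ρ_b = (1−phi)ρ_g + phi·ρ_f = 0.7885×2.74 + 0.2115×1.04
       = 2.160 + 0.220 = 2.380 g/cm³

2.38 g/cm³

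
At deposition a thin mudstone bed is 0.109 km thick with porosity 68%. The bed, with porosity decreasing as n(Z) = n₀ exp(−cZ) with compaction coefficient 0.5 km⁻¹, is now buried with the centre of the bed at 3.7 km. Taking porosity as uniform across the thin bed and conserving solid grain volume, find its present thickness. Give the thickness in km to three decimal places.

0.039 km

Porosity at 3.7 km: n = 0.68·exp(−0.5×3.7) = 0.1069
Solid-volume conservation: h(1−n) = h₀(1−n₀) ⇒ h = h₀·(1−n₀)/(1−n)
h = 0.109 × (1 − 0.68)/(1 − 0.1069) = 0.109 × 0.3583 = 0.0391 km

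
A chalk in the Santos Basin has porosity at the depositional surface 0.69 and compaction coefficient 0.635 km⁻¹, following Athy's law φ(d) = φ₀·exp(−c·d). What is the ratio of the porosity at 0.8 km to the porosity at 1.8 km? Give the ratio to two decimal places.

φ(d₁)/φ(d₂) = e^(−c·d₁)/e^(−c·d₂) = e^{c(d₂−d₁)}
= exp(0.635 × 1) = exp(0.635) = 1.8870

1.89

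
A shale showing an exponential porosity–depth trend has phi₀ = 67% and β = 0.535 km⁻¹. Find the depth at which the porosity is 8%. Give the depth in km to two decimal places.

Invert Athy's law: Z = ln(phi₀/phi) / β
Z = ln(0.67/0.08) / 0.535 = ln(8.375) / 0.535 = 2.1253 / 0.535 = 3.972 km

3.97 km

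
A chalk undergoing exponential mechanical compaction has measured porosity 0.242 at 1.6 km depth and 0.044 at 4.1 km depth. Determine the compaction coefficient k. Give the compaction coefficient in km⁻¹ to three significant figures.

0.682 km⁻¹

Athy: n(Z) = n₀ e^(−kZ) ⇒ n₁/n₂ = e^{k(Z₂−Z₁)} ⇒ k = ln(n₁/n₂)/(Z₂−Z₁)
k = ln(0.242/0.044) / (4.1 − 1.6) = ln(5.5) / 2.5 = 1.7047 / 2.5 = 0.6819 km⁻¹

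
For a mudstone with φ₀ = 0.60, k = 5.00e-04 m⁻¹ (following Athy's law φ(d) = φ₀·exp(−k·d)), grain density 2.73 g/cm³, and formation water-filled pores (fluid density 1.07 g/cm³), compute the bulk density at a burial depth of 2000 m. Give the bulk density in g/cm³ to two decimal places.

Working in km (1 km = 1000 m; k in km⁻¹ = k in m⁻¹ × 1000):
Porosity at depth: φ = 0.6·exp(−0.5×2) = 0.6×0.3679 = 0.2207
Bulk density: ρ_b = (1−φ)ρ_g + φ·ρ_f = 0.7793×2.73 + 0.2207×1.07
       = 2.127 + 0.236 = 2.364 g/cm³

2.36 g/cm³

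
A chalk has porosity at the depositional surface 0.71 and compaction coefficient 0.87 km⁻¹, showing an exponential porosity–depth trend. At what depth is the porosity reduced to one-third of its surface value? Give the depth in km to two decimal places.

1.26 km

φ/φ₀ = 1/3 ⇒ exp(−k·d) = 1/3 ⇒ d = ln(3) / k
d = 1.0986 / 0.87 = 1.263 km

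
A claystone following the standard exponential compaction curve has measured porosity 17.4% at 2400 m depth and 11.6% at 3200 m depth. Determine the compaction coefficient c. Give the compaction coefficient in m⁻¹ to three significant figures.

0.000507 m⁻¹

Working in km (1 km = 1000 m; c in km⁻¹ = c in m⁻¹ × 1000):
Athy: φ(d) = φ₀ e^(−cd) ⇒ φ₁/φ₂ = e^{c(d₂−d₁)} ⇒ c = ln(φ₁/φ₂)/(d₂−d₁)
c = ln(0.174/0.116) / (3.2 − 2.4) = ln(1.5) / 0.8 = 0.4055 / 0.8 = 0.5068 km⁻¹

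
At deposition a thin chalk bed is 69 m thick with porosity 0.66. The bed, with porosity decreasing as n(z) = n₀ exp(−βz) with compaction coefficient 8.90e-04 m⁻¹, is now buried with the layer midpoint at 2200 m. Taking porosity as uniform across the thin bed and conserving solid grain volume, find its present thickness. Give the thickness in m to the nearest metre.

Working in km (1 km = 1000 m; β in km⁻¹ = β in m⁻¹ × 1000):
Porosity at 2.2 km: n = 0.66·exp(−0.89×2.2) = 0.0932
Solid-volume conservation: h(1−n) = h₀(1−n₀) ⇒ h = h₀·(1−n₀)/(1−n)
h = 0.069 × (1 − 0.66)/(1 − 0.0932) = 0.069 × 0.3749 = 0.0259 km

26 m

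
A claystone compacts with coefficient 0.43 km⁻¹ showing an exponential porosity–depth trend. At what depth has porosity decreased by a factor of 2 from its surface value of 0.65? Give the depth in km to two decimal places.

1.61 km

n/n₀ = 1/2 ⇒ exp(−β·z) = 1/2 ⇒ z = ln(2) / β
z = 0.6931 / 0.43 = 1.612 km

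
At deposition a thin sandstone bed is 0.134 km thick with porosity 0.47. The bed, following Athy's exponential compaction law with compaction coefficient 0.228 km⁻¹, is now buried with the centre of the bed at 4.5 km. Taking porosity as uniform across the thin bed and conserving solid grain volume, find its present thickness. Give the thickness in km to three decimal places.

Porosity at 4.5 km: φ = 0.47·exp(−0.228×4.5) = 0.1685
Solid-volume conservation: h(1−φ) = h₀(1−φ₀) ⇒ h = h₀·(1−φ₀)/(1−φ)
h = 0.134 × (1 − 0.47)/(1 − 0.1685) = 0.134 × 0.6374 = 0.0854 km

0.085 km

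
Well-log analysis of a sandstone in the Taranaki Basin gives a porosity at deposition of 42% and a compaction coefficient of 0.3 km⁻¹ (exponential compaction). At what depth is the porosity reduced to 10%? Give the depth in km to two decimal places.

Invert Athy's law: Z = ln(φ₀/φ) / β
Z = ln(0.42/0.1) / 0.3 = ln(4.2) / 0.3 = 1.4351 / 0.3 = 4.784 km

4.78 km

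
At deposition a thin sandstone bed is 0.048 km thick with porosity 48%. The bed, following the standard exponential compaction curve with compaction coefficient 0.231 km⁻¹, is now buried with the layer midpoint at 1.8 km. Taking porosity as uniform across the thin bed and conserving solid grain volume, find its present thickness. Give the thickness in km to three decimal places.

0.037 km

Porosity at 1.8 km: phi = 0.48·exp(−0.231×1.8) = 0.3167
Solid-volume conservation: h(1−phi) = h₀(1−phi₀) ⇒ h = h₀·(1−phi₀)/(1−phi)
h = 0.048 × (1 − 0.48)/(1 − 0.3167) = 0.048 × 0.7610 = 0.0365 km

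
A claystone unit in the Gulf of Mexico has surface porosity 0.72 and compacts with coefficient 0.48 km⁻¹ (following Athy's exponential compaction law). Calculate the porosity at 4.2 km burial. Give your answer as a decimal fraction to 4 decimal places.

phi = phi₀·exp(−c·z) = 0.72 × exp(−0.48 × 4.2) = 0.72 × exp(−2.016)
  = 0.72 × 0.1332 = 0.0959

0.0959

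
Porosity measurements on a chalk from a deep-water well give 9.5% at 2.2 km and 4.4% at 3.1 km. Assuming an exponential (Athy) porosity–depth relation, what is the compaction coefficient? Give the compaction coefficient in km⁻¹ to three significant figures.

0.855 km⁻¹

Athy: phi(d) = phi₀ e^(−cd) ⇒ phi₁/phi₂ = e^{c(d₂−d₁)} ⇒ c = ln(phi₁/phi₂)/(d₂−d₁)
c = ln(0.095/0.044) / (3.1 − 2.2) = ln(2.159) / 0.9 = 0.7697 / 0.9 = 0.8552 km⁻¹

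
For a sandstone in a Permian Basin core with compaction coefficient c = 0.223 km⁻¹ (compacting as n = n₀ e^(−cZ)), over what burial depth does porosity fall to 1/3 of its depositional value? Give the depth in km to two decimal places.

n/n₀ = 1/3 ⇒ exp(−c·Z) = 1/3 ⇒ Z = ln(3) / c
Z = 1.0986 / 0.223 = 4.927 km

4.93 km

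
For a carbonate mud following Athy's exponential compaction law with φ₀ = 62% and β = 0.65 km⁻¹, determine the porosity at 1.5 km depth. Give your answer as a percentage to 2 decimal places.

φ = φ₀·exp(−β·z) = 0.62 × exp(−0.65 × 1.5) = 0.62 × exp(−0.975)
  = 0.62 × 0.3772 = 0.2339

23.39%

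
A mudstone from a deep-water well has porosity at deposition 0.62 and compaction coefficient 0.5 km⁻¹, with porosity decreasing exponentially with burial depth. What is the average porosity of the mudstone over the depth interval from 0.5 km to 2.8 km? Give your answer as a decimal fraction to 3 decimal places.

0.287

⟨φ⟩ = (1/(Z₂−Z₁)) ∫ φ₀ e^(−kZ) dZ = φ₀·(e^(−k·Z₁) − e^(−k·Z₂)) / (k·(Z₂−Z₁))
e^(−0.5×0.5) = 0.7788; e^(−0.5×2.8) = 0.2466
⟨φ⟩ = 0.62 × (0.7788 − 0.2466) / (0.5 × 2.3) = 0.62 × 0.4628 = 0.2869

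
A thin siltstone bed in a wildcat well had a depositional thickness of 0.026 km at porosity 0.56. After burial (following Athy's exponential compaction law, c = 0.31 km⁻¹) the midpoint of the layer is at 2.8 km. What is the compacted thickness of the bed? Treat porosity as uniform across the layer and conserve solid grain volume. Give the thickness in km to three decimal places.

Porosity at 2.8 km: φ = 0.56·exp(−0.31×2.8) = 0.2351
Solid-volume conservation: h(1−φ) = h₀(1−φ₀) ⇒ h = h₀·(1−φ₀)/(1−φ)
h = 0.026 × (1 − 0.56)/(1 − 0.2351) = 0.026 × 0.5752 = 0.0150 km

0.015 km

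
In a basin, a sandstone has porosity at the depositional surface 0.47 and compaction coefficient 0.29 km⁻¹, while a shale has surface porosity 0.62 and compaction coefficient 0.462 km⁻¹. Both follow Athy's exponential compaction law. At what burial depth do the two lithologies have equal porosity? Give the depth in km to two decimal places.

1.61 km

Set n₀ₐ e^(−βₐz) = n₀ᵦ e^(−βᵦz) ⇒ ln(n₀ₐ/n₀ᵦ) = (βₐ − βᵦ)·z
z = ln(0.47/0.62) / (0.29 − 0.462) = -0.2770 / -0.172 = 1.610 km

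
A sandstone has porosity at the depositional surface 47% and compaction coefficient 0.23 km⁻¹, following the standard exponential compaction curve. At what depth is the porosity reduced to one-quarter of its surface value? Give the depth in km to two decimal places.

n/n₀ = 1/4 ⇒ exp(−c·Z) = 1/4 ⇒ Z = ln(4) / c
Z = 1.3863 / 0.23 = 6.027 km

6.03 km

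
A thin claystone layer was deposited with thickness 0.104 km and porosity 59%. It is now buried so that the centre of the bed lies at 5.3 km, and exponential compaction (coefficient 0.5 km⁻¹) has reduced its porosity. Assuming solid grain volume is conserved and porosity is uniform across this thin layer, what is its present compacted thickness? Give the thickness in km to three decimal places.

0.044 km

Porosity at 5.3 km: phi = 0.59·exp(−0.5×5.3) = 0.0417
Solid-volume conservation: h(1−phi) = h₀(1−phi₀) ⇒ h = h₀·(1−phi₀)/(1−phi)
h = 0.104 × (1 − 0.59)/(1 − 0.0417) = 0.104 × 0.4278 = 0.0445 km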